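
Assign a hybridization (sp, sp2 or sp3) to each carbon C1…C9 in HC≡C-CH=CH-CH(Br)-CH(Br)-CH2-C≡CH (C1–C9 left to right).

C1 sp, C2 sp, C3 sp2, C4 sp2, C5 sp3, C6 sp3, C7 sp3, C8 sp, C9 sp

C1 is sp: 2 σ bonds, plus two π bonds, 2 electron-density regions.
C2 is sp: 2 σ bonds, plus two π bonds, 2 electron-density regions.
C3 — 3 σ bonds, plus one π bond. Steric number 3, so sp2.
C4 has 3 σ bonds, plus one π bond: steric number 3 → sp2.
C5 carries 4 σ bonds, giving a steric number of 4, so it is sp3.
C6 (4 σ bonds) has steric number 4: sp3.
C7 — 4 σ bonds. Steric number 4, so sp3.
C8 has 2 σ bonds, plus two π bonds: steric number 2 → sp.
C9 is sp: 2 σ bonds, plus two π bonds, 2 electron-density regions.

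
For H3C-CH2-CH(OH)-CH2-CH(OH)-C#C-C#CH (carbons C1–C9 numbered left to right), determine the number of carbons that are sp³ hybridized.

C1: sp3 ✓
C2: sp3 ✓
C3: sp3 ✓
C4: sp3 ✓
C5: sp3 ✓
C6: sp
C7: sp
C8: sp
C9: sp
C1, C2, C3, C4, C5 → 5 sp3 carbons.

5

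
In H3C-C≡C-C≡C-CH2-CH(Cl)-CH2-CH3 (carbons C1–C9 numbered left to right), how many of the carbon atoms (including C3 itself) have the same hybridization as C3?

4

C3 is sp (two π bonds).
C1: sp3
C2: sp ✓
C3: sp ✓
C4: sp ✓
C5: sp ✓
C6: sp3
C7: sp3
C8: sp3
C9: sp3
4 carbons are sp.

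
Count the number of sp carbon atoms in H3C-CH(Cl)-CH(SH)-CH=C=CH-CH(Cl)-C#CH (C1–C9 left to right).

C1: sp3
C2: sp3
C3: sp3
C4: sp2
C5: sp ✓
C6: sp2
C7: sp3
C8: sp ✓
C9: sp ✓
C5, C8, C9 → 3 sp carbons.

3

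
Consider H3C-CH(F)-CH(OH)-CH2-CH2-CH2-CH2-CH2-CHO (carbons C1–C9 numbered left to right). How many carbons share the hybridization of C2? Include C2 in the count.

8

C2 is sp3 (only σ bonds).
C1: sp3 ✓
C2: sp3 ✓
C3: sp3 ✓
C4: sp3 ✓
C5: sp3 ✓
C6: sp3 ✓
C7: sp3 ✓
C8: sp3 ✓
C9: sp2
8 carbons are sp3.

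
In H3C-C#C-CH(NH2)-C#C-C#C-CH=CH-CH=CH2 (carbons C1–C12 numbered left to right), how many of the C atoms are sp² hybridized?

C1: sp3
C2: sp
C3: sp
C4: sp3
C5: sp
C6: sp
C7: sp
C8: sp
C9: sp2 ✓
C10: sp2 ✓
C11: sp2 ✓
C12: sp2 ✓
C9, C10, C11, C12 → 4 sp2 carbons.

4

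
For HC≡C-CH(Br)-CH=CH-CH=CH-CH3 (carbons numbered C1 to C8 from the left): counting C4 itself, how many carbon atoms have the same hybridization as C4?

C4 is sp2 (one π bond).
C1: sp
C2: sp
C3: sp3
C4: sp2 ✓
C5: sp2 ✓
C6: sp2 ✓
C7: sp2 ✓
C8: sp3
4 carbons are sp2.

4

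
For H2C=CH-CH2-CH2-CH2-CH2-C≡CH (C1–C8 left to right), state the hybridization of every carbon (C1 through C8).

C1 carries 3 σ bonds, plus one π bond, giving a steric number of 3, so it is sp2.
C2 (3 σ bonds, plus one π bond) has steric number 3: sp2.
C3: 4 σ bonds — 4 electron domains, sp3.
C4 — 4 σ bonds. Steric number 4, so sp3.
C5 carries 4 σ bonds, giving a steric number of 4, so it is sp3.
C6: 4 σ bonds — 4 electron domains, sp3.
C7 (2 σ bonds, plus two π bonds) has steric number 2: sp.
C8: 2 σ bonds, plus two π bonds; 2 regions of electron density → sp.

C1 sp2, C2 sp2, C3 sp3, C4 sp3, C5 sp3, C6 sp3, C7 sp, C8 sp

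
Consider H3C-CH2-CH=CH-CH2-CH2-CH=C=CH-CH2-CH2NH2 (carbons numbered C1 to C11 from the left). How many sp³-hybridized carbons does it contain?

C1: sp3 ✓
C2: sp3 ✓
C3: sp2
C4: sp2
C5: sp3 ✓
C6: sp3 ✓
C7: sp2
C8: sp
C9: sp2
C10: sp3 ✓
C11: sp3 ✓
C1, C2, C5, C6, C10, C11 → 6 sp3 carbons.

6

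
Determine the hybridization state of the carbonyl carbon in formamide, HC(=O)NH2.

The carbonyl carbon — 3 σ bonds, plus one π bond. Steric number 3, so sp2.

sp²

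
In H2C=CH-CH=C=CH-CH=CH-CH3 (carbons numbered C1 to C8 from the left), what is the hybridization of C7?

C7: 3 σ bonds, plus one π bond; 3 regions of electron density → sp2.

sp2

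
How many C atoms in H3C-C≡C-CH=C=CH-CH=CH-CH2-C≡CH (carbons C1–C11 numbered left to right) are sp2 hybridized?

C1: sp3
C2: sp
C3: sp
C4: sp2 ✓
C5: sp
C6: sp2 ✓
C7: sp2 ✓
C8: sp2 ✓
C9: sp3
C10: sp
C11: sp
C4, C6, C7, C8 → 4 sp2 carbons.

4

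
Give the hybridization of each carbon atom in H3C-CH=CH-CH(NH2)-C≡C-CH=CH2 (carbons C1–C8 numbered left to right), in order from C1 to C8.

C1 sp3, C2 sp2, C3 sp2, C4 sp3, C5 sp, C6 sp, C7 sp2, C8 sp2

C1 carries 4 σ bonds, giving a steric number of 4, so it is sp3.
C2: 3 σ bonds, plus one π bond; 3 regions of electron density → sp2.
C3 (3 σ bonds, plus one π bond) has steric number 3: sp2.
C4 carries 4 σ bonds, giving a steric number of 4, so it is sp3.
C5: 2 σ bonds, plus two π bonds; 2 regions of electron density → sp.
C6: 2 σ bonds, plus two π bonds; 2 regions of electron density → sp.
C7: 3 σ bonds, plus one π bond — 3 electron domains, sp2.
C8 has 3 σ bonds, plus one π bond: steric number 3 → sp2.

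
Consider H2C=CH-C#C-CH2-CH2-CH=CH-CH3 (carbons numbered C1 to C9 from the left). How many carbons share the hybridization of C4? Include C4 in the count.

C4 is sp (two π bonds).
C1: sp2
C2: sp2
C3: sp ✓
C4: sp ✓
C5: sp3
C6: sp3
C7: sp2
C8: sp2
C9: sp3
2 carbons are sp.

2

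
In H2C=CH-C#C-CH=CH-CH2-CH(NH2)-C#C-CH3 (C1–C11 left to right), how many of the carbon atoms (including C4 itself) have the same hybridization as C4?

4

C4 is sp (two π bonds).
C1: sp2
C2: sp2
C3: sp ✓
C4: sp ✓
C5: sp2
C6: sp2
C7: sp3
C8: sp3
C9: sp ✓
C10: sp ✓
C11: sp3
4 carbons are sp.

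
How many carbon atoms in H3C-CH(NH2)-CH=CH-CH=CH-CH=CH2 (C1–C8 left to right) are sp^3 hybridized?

2

C1: sp3 ✓
C2: sp3 ✓
C3: sp2
C4: sp2
C5: sp2
C6: sp2
C7: sp2
C8: sp2
C1, C2 → 2 sp3 carbons.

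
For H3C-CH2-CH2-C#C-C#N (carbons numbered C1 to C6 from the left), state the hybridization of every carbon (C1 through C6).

C1 carries 4 σ bonds, giving a steric number of 4, so it is sp3.
C2 is sp3: 4 σ bonds, 4 electron-density regions.
C3: 4 σ bonds; 4 regions of electron density → sp3.
C4: 2 σ bonds, plus two π bonds — 2 electron domains, sp.
C5 carries 2 σ bonds, plus two π bonds, giving a steric number of 2, so it is sp.
C6 (2 σ bonds, plus two π bonds) has steric number 2: sp.

C1 sp3, C2 sp3, C3 sp3, C4 sp, C5 sp, C6 sp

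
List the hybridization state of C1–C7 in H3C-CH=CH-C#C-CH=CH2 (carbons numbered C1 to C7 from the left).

C1 has 4 σ bonds: steric number 4 → sp3.
C2 — 3 σ bonds, plus one π bond. Steric number 3, so sp2.
C3 carries 3 σ bonds, plus one π bond, giving a steric number of 3, so it is sp2.
C4 is sp: 2 σ bonds, plus two π bonds, 2 electron-density regions.
C5: 2 σ bonds, plus two π bonds — 2 electron domains, sp.
C6 carries 3 σ bonds, plus one π bond, giving a steric number of 3, so it is sp2.
C7 (3 σ bonds, plus one π bond) has steric number 3: sp2.

C1 sp3, C2 sp2, C3 sp2, C4 sp, C5 sp, C6 sp2, C7 sp2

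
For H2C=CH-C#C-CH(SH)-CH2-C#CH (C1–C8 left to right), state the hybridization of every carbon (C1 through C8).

C1 sp2, C2 sp2, C3 sp, C4 sp, C5 sp3, C6 sp3, C7 sp, C8 sp

C1 (3 σ bonds, plus one π bond) has steric number 3: sp2.
C2 carries 3 σ bonds, plus one π bond, giving a steric number of 3, so it is sp2.
C3 has 2 σ bonds, plus two π bonds: steric number 2 → sp.
C4: 2 σ bonds, plus two π bonds — 2 electron domains, sp.
C5 — 4 σ bonds. Steric number 4, so sp3.
C6 (4 σ bonds) has steric number 4: sp3.
C7 — 2 σ bonds, plus two π bonds. Steric number 2, so sp.
C8: 2 σ bonds, plus two π bonds; 2 regions of electron density → sp.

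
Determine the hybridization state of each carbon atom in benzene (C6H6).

sp2

Every ring carbon has three σ bonds and contributes one p electron to the aromatic π system.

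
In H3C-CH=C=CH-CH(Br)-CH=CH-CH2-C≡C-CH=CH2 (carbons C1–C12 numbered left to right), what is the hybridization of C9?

sp

C9 (2 σ bonds, plus two π bonds) has steric number 2: sp.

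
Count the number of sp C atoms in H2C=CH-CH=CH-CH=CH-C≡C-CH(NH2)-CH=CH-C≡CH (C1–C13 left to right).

C1: sp2
C2: sp2
C3: sp2
C4: sp2
C5: sp2
C6: sp2
C7: sp ✓
C8: sp ✓
C9: sp3
C10: sp2
C11: sp2
C12: sp ✓
C13: sp ✓
C7, C8, C12, C13 → 4 sp carbons.

4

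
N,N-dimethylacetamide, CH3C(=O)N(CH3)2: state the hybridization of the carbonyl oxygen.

sp²

The carbonyl oxygen carries 1 σ bond and 2 lone pairs, plus one π bond, giving a steric number of 3, so it is sp2.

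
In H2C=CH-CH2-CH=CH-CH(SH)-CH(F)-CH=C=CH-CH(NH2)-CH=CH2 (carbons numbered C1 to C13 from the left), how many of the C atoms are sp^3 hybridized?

C1: sp2
C2: sp2
C3: sp3 ✓
C4: sp2
C5: sp2
C6: sp3 ✓
C7: sp3 ✓
C8: sp2
C9: sp
C10: sp2
C11: sp3 ✓
C12: sp2
C13: sp2
C3, C6, C7, C11 → 4 sp3 carbons.

4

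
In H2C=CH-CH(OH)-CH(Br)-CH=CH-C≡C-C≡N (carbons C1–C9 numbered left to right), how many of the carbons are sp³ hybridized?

C1: sp2
C2: sp2
C3: sp3 ✓
C4: sp3 ✓
C5: sp2
C6: sp2
C7: sp
C8: sp
C9: sp
C3, C4 → 2 sp3 carbons.

2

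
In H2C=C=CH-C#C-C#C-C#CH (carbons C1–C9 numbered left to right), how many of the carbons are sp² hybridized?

2

C1: sp2 ✓
C2: sp
C3: sp2 ✓
C4: sp
C5: sp
C6: sp
C7: sp
C8: sp
C9: sp
C1, C3 → 2 sp2 carbons.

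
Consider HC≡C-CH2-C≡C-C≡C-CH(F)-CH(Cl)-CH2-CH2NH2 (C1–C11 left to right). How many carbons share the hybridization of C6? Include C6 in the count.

C6 is sp (two π bonds).
C1: sp ✓
C2: sp ✓
C3: sp3
C4: sp ✓
C5: sp ✓
C6: sp ✓
C7: sp ✓
C8: sp3
C9: sp3
C10: sp3
C11: sp3
6 carbons are sp.

6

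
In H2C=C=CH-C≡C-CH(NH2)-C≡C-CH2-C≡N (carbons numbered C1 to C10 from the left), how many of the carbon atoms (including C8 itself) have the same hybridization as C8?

6

C8 is sp (two π bonds).
C1: sp2
C2: sp ✓
C3: sp2
C4: sp ✓
C5: sp ✓
C6: sp3
C7: sp ✓
C8: sp ✓
C9: sp3
C10: sp ✓
6 carbons are sp.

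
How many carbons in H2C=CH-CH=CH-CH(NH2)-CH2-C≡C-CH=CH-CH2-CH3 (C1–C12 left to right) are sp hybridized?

2

C1: sp2
C2: sp2
C3: sp2
C4: sp2
C5: sp3
C6: sp3
C7: sp ✓
C8: sp ✓
C9: sp2
C10: sp2
C11: sp3
C12: sp3
C7, C8 → 2 sp carbons.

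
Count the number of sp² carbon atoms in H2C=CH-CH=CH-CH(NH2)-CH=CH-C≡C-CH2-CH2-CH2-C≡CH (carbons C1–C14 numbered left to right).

C1: sp2 ✓
C2: sp2 ✓
C3: sp2 ✓
C4: sp2 ✓
C5: sp3
C6: sp2 ✓
C7: sp2 ✓
C8: sp
C9: sp
C10: sp3
C11: sp3
C12: sp3
C13: sp
C14: sp
C1, C2, C3, C4, C6, C7 → 6 sp2 carbons.

6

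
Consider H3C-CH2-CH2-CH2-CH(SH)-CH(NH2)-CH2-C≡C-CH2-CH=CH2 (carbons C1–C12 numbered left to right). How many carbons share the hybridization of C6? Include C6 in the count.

C6 is sp3 (only σ bonds).
C1: sp3 ✓
C2: sp3 ✓
C3: sp3 ✓
C4: sp3 ✓
C5: sp3 ✓
C6: sp3 ✓
C7: sp3 ✓
C8: sp
C9: sp
C10: sp3 ✓
C11: sp2
C12: sp2
8 carbons are sp3.

8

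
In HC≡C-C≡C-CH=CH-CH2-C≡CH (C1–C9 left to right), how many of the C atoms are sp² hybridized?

C1: sp
C2: sp
C3: sp
C4: sp
C5: sp2 ✓
C6: sp2 ✓
C7: sp3
C8: sp
C9: sp
C5, C6 → 2 sp2 carbons.

2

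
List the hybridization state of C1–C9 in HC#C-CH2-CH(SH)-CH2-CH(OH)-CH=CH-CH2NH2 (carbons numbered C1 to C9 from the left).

C1 (2 σ bonds, plus two π bonds) has steric number 2: sp.
C2 is sp: 2 σ bonds, plus two π bonds, 2 electron-density regions.
C3 — 4 σ bonds. Steric number 4, so sp3.
C4 has 4 σ bonds: steric number 4 → sp3.
C5 (4 σ bonds) has steric number 4: sp3.
C6: 4 σ bonds; 4 regions of electron density → sp3.
C7: 3 σ bonds, plus one π bond — 3 electron domains, sp2.
C8 (3 σ bonds, plus one π bond) has steric number 3: sp2.
C9: 4 σ bonds — 4 electron domains, sp3.

C1 sp, C2 sp, C3 sp3, C4 sp3, C5 sp3, C6 sp3, C7 sp2, C8 sp2, C9 sp3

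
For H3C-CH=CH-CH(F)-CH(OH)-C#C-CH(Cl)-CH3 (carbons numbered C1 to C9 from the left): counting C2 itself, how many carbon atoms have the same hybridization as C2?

C2 is sp2 (one π bond).
C1: sp3
C2: sp2 ✓
C3: sp2 ✓
C4: sp3
C5: sp3
C6: sp
C7: sp
C8: sp3
C9: sp3
2 carbons are sp2.

2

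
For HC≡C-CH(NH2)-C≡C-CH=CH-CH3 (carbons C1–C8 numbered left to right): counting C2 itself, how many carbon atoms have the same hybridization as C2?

4

C2 is sp (two π bonds).
C1: sp ✓
C2: sp ✓
C3: sp3
C4: sp ✓
C5: sp ✓
C6: sp2
C7: sp2
C8: sp3
4 carbons are sp.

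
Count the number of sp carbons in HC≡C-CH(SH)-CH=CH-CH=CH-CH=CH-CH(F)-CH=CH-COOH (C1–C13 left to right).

2

C1: sp ✓
C2: sp ✓
C3: sp3
C4: sp2
C5: sp2
C6: sp2
C7: sp2
C8: sp2
C9: sp2
C10: sp3
C11: sp2
C12: sp2
C13: sp2
C1, C2 → 2 sp carbons.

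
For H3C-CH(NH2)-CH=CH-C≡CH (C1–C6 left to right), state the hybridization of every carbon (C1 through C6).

C1 sp3, C2 sp3, C3 sp2, C4 sp2, C5 sp, C6 sp

C1: 4 σ bonds; 4 regions of electron density → sp3.
C2 — 4 σ bonds. Steric number 4, so sp3.
C3 carries 3 σ bonds, plus one π bond, giving a steric number of 3, so it is sp2.
C4 — 3 σ bonds, plus one π bond. Steric number 3, so sp2.
C5: 2 σ bonds, plus two π bonds — 2 electron domains, sp.
C6 has 2 σ bonds, plus two π bonds: steric number 2 → sp.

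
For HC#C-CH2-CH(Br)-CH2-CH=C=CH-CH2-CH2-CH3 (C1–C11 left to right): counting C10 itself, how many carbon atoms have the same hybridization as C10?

C10 is sp3 (only σ bonds).
C1: sp
C2: sp
C3: sp3 ✓
C4: sp3 ✓
C5: sp3 ✓
C6: sp2
C7: sp
C8: sp2
C9: sp3 ✓
C10: sp3 ✓
C11: sp3 ✓
6 carbons are sp3.

6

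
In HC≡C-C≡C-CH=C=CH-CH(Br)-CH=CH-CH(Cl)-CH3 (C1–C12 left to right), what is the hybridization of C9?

sp^2

C9 (3 σ bonds, plus one π bond) has steric number 3: sp2.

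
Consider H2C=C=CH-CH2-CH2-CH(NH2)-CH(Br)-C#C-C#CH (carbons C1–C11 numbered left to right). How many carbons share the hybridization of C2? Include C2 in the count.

5

C2 is sp (two π bonds).
C1: sp2
C2: sp ✓
C3: sp2
C4: sp3
C5: sp3
C6: sp3
C7: sp3
C8: sp ✓
C9: sp ✓
C10: sp ✓
C11: sp ✓
5 carbons are sp.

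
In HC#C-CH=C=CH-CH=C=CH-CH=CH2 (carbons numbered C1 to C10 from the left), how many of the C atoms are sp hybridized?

C1: sp ✓
C2: sp ✓
C3: sp2
C4: sp ✓
C5: sp2
C6: sp2
C7: sp ✓
C8: sp2
C9: sp2
C10: sp2
C1, C2, C4, C7 → 4 sp carbons.

4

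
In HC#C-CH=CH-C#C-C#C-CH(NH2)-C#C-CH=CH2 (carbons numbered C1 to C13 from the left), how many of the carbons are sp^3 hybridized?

C1: sp
C2: sp
C3: sp2
C4: sp2
C5: sp
C6: sp
C7: sp
C8: sp
C9: sp3 ✓
C10: sp
C11: sp
C12: sp2
C13: sp2
C9 → 1 sp3 carbon.

1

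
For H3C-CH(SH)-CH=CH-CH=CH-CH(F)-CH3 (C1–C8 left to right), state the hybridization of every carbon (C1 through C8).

C1 sp3, C2 sp3, C3 sp2, C4 sp2, C5 sp2, C6 sp2, C7 sp3, C8 sp3

C1 (4 σ bonds) has steric number 4: sp3.
C2 (4 σ bonds) has steric number 4: sp3.
C3 is sp2: 3 σ bonds, plus one π bond, 3 electron-density regions.
C4 carries 3 σ bonds, plus one π bond, giving a steric number of 3, so it is sp2.
C5: 3 σ bonds, plus one π bond; 3 regions of electron density → sp2.
C6 is sp2: 3 σ bonds, plus one π bond, 3 electron-density regions.
C7: 4 σ bonds — 4 electron domains, sp3.
C8 has 4 σ bonds: steric number 4 → sp3.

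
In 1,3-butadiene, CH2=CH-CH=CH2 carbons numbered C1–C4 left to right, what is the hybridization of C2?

C2 carries 3 σ bonds, plus one π bond, giving a steric number of 3, so it is sp2.

sp^2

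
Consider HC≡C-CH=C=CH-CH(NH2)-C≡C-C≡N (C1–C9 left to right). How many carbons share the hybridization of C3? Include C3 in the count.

C3 is sp2 (one π bond).
C1: sp
C2: sp
C3: sp2 ✓
C4: sp
C5: sp2 ✓
C6: sp3
C7: sp
C8: sp
C9: sp
2 carbons are sp2.

2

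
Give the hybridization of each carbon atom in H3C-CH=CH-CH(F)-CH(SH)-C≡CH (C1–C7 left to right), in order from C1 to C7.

C1 sp3, C2 sp2, C3 sp2, C4 sp3, C5 sp3, C6 sp, C7 sp

C1 is sp3: 4 σ bonds, 4 electron-density regions.
C2: 3 σ bonds, plus one π bond — 3 electron domains, sp2.
C3 (3 σ bonds, plus one π bond) has steric number 3: sp2.
C4 — 4 σ bonds. Steric number 4, so sp3.
C5 (4 σ bonds) has steric number 4: sp3.
C6 is sp: 2 σ bonds, plus two π bonds, 2 electron-density regions.
C7 — 2 σ bonds, plus two π bonds. Steric number 2, so sp.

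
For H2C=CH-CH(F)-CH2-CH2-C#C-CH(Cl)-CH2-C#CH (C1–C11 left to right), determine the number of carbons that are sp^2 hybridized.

C1: sp2 ✓
C2: sp2 ✓
C3: sp3
C4: sp3
C5: sp3
C6: sp
C7: sp
C8: sp3
C9: sp3
C10: sp
C11: sp
C1, C2 → 2 sp2 carbons.

2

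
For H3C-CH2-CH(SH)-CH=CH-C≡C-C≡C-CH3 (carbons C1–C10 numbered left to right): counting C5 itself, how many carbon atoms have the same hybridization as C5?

C5 is sp2 (one π bond).
C1: sp3
C2: sp3
C3: sp3
C4: sp2 ✓
C5: sp2 ✓
C6: sp
C7: sp
C8: sp
C9: sp
C10: sp3
2 carbons are sp2.

2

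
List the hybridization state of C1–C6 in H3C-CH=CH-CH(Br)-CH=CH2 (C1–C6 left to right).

C1 (4 σ bonds) has steric number 4: sp3.
C2 carries 3 σ bonds, plus one π bond, giving a steric number of 3, so it is sp2.
C3 is sp2: 3 σ bonds, plus one π bond, 3 electron-density regions.
C4 is sp3: 4 σ bonds, 4 electron-density regions.
C5 has 3 σ bonds, plus one π bond: steric number 3 → sp2.
C6 has 3 σ bonds, plus one π bond: steric number 3 → sp2.

C1 sp3, C2 sp2, C3 sp2, C4 sp3, C5 sp2, C6 sp2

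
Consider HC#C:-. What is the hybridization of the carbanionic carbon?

sp

One σ bond + one lone pair = steric number 2 → sp.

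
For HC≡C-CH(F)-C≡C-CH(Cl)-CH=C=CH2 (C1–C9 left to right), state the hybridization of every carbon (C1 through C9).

C1 has 2 σ bonds, plus two π bonds: steric number 2 → sp.
C2 carries 2 σ bonds, plus two π bonds, giving a steric number of 2, so it is sp.
C3 is sp3: 4 σ bonds, 4 electron-density regions.
C4 is sp: 2 σ bonds, plus two π bonds, 2 electron-density regions.
C5: 2 σ bonds, plus two π bonds; 2 regions of electron density → sp.
C6 — 4 σ bonds. Steric number 4, so sp3.
C7 has 3 σ bonds, plus one π bond: steric number 3 → sp2.
C8 has 2 σ bonds, plus two π bonds: steric number 2 → sp.
C9 has 3 σ bonds, plus one π bond: steric number 3 → sp2.

C1 sp, C2 sp, C3 sp3, C4 sp, C5 sp, C6 sp3, C7 sp2, C8 sp, C9 sp2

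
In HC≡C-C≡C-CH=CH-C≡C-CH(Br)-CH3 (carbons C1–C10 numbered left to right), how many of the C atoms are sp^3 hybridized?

C1: sp
C2: sp
C3: sp
C4: sp
C5: sp2
C6: sp2
C7: sp
C8: sp
C9: sp3 ✓
C10: sp3 ✓
C9, C10 → 2 sp3 carbons.

2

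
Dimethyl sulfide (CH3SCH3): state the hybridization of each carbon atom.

sp³

Each carbon atom: 4 σ bonds — 4 electron domains, sp3.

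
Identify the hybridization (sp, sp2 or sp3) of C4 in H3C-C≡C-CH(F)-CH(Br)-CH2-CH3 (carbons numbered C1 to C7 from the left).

sp^3

C4 is sp3: 4 σ bonds, 4 electron-density regions.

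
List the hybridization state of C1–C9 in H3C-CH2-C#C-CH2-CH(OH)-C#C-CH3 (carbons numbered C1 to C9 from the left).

C1 sp3, C2 sp3, C3 sp, C4 sp, C5 sp3, C6 sp3, C7 sp, C8 sp, C9 sp3

C1 is sp3: 4 σ bonds, 4 electron-density regions.
C2 has 4 σ bonds: steric number 4 → sp3.
C3 is sp: 2 σ bonds, plus two π bonds, 2 electron-density regions.
C4 carries 2 σ bonds, plus two π bonds, giving a steric number of 2, so it is sp.
C5 — 4 σ bonds. Steric number 4, so sp3.
C6: 4 σ bonds; 4 regions of electron density → sp3.
C7: 2 σ bonds, plus two π bonds — 2 electron domains, sp.
C8: 2 σ bonds, plus two π bonds; 2 regions of electron density → sp.
C9 has 4 σ bonds: steric number 4 → sp3.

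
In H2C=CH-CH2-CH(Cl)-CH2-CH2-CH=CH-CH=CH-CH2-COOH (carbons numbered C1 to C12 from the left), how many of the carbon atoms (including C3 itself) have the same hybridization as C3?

5

C3 is sp3 (only σ bonds).
C1: sp2
C2: sp2
C3: sp3 ✓
C4: sp3 ✓
C5: sp3 ✓
C6: sp3 ✓
C7: sp2
C8: sp2
C9: sp2
C10: sp2
C11: sp3 ✓
C12: sp2
5 carbons are sp3.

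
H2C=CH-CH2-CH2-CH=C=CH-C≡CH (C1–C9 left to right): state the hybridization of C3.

sp^3

C3 (4 σ bonds) has steric number 4: sp3.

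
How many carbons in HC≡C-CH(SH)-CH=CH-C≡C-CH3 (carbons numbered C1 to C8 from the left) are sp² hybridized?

2

C1: sp
C2: sp
C3: sp3
C4: sp2 ✓
C5: sp2 ✓
C6: sp
C7: sp
C8: sp3
C4, C5 → 2 sp2 carbons.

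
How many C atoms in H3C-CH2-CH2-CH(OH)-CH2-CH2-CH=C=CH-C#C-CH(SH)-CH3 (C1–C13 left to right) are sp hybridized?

C1: sp3
C2: sp3
C3: sp3
C4: sp3
C5: sp3
C6: sp3
C7: sp2
C8: sp ✓
C9: sp2
C10: sp ✓
C11: sp ✓
C12: sp3
C13: sp3
C8, C10, C11 → 3 sp carbons.

3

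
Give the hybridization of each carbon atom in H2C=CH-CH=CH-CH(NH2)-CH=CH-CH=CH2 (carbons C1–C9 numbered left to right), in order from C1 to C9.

C1 has 3 σ bonds, plus one π bond: steric number 3 → sp2.
C2 is sp2: 3 σ bonds, plus one π bond, 3 electron-density regions.
C3: 3 σ bonds, plus one π bond — 3 electron domains, sp2.
C4 carries 3 σ bonds, plus one π bond, giving a steric number of 3, so it is sp2.
C5 — 4 σ bonds. Steric number 4, so sp3.
C6 has 3 σ bonds, plus one π bond: steric number 3 → sp2.
C7 (3 σ bonds, plus one π bond) has steric number 3: sp2.
C8 has 3 σ bonds, plus one π bond: steric number 3 → sp2.
C9 is sp2: 3 σ bonds, plus one π bond, 3 electron-density regions.

C1 sp2, C2 sp2, C3 sp2, C4 sp2, C5 sp3, C6 sp2, C7 sp2, C8 sp2, C9 sp2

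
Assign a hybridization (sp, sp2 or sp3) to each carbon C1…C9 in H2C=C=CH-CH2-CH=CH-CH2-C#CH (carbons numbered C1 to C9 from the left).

C1 sp2, C2 sp, C3 sp2, C4 sp3, C5 sp2, C6 sp2, C7 sp3, C8 sp, C9 sp

C1 has 3 σ bonds, plus one π bond: steric number 3 → sp2.
C2 — 2 σ bonds, plus two π bonds. Steric number 2, so sp.
C3 — 3 σ bonds, plus one π bond. Steric number 3, so sp2.
C4 has 4 σ bonds: steric number 4 → sp3.
C5 — 3 σ bonds, plus one π bond. Steric number 3, so sp2.
C6 (3 σ bonds, plus one π bond) has steric number 3: sp2.
C7: 4 σ bonds — 4 electron domains, sp3.
C8 is sp: 2 σ bonds, plus two π bonds, 2 electron-density regions.
C9 carries 2 σ bonds, plus two π bonds, giving a steric number of 2, so it is sp.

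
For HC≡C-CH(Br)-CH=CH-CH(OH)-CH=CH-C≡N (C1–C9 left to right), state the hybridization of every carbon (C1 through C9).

C1: 2 σ bonds, plus two π bonds — 2 electron domains, sp.
C2 is sp: 2 σ bonds, plus two π bonds, 2 electron-density regions.
C3 carries 4 σ bonds, giving a steric number of 4, so it is sp3.
C4 is sp2: 3 σ bonds, plus one π bond, 3 electron-density regions.
C5: 3 σ bonds, plus one π bond — 3 electron domains, sp2.
C6 is sp3: 4 σ bonds, 4 electron-density regions.
C7: 3 σ bonds, plus one π bond — 3 electron domains, sp2.
C8 — 3 σ bonds, plus one π bond. Steric number 3, so sp2.
C9: 2 σ bonds, plus two π bonds — 2 electron domains, sp.

C1 sp, C2 sp, C3 sp3, C4 sp2, C5 sp2, C6 sp3, C7 sp2, C8 sp2, C9 sp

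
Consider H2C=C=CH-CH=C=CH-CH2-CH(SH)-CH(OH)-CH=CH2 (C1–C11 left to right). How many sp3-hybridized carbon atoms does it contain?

3

C1: sp2
C2: sp
C3: sp2
C4: sp2
C5: sp
C6: sp2
C7: sp3 ✓
C8: sp3 ✓
C9: sp3 ✓
C10: sp2
C11: sp2
C7, C8, C9 → 3 sp3 carbons.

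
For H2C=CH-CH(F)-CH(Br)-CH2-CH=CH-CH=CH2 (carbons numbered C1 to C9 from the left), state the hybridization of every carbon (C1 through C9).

C1: 3 σ bonds, plus one π bond — 3 electron domains, sp2.
C2: 3 σ bonds, plus one π bond; 3 regions of electron density → sp2.
C3 is sp3: 4 σ bonds, 4 electron-density regions.
C4 is sp3: 4 σ bonds, 4 electron-density regions.
C5 is sp3: 4 σ bonds, 4 electron-density regions.
C6 (3 σ bonds, plus one π bond) has steric number 3: sp2.
C7 carries 3 σ bonds, plus one π bond, giving a steric number of 3, so it is sp2.
C8: 3 σ bonds, plus one π bond — 3 electron domains, sp2.
C9 has 3 σ bonds, plus one π bond: steric number 3 → sp2.

C1 sp2, C2 sp2, C3 sp3, C4 sp3, C5 sp3, C6 sp2, C7 sp2, C8 sp2, C9 sp2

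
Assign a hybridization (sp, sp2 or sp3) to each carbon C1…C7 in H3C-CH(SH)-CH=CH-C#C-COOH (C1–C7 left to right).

C1 — 4 σ bonds. Steric number 4, so sp3.
C2 carries 4 σ bonds, giving a steric number of 4, so it is sp3.
C3: 3 σ bonds, plus one π bond — 3 electron domains, sp2.
C4 carries 3 σ bonds, plus one π bond, giving a steric number of 3, so it is sp2.
C5 has 2 σ bonds, plus two π bonds: steric number 2 → sp.
C6: 2 σ bonds, plus two π bonds; 2 regions of electron density → sp.
C7: 3 σ bonds, plus one π bond — 3 electron domains, sp2.

C1 sp3, C2 sp3, C3 sp2, C4 sp2, C5 sp, C6 sp, C7 sp2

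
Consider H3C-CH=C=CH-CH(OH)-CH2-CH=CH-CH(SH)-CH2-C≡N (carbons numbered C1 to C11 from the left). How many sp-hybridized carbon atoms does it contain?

C1: sp3
C2: sp2
C3: sp ✓
C4: sp2
C5: sp3
C6: sp3
C7: sp2
C8: sp2
C9: sp3
C10: sp3
C11: sp ✓
C3, C11 → 2 sp carbons.

2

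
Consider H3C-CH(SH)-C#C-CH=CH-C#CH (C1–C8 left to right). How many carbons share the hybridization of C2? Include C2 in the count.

C2 is sp3 (only σ bonds).
C1: sp3 ✓
C2: sp3 ✓
C3: sp
C4: sp
C5: sp2
C6: sp2
C7: sp
C8: sp
2 carbons are sp3.

2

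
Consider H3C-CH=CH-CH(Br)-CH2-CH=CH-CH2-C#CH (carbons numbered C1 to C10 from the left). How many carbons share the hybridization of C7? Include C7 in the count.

C7 is sp2 (one π bond).
C1: sp3
C2: sp2 ✓
C3: sp2 ✓
C4: sp3
C5: sp3
C6: sp2 ✓
C7: sp2 ✓
C8: sp3
C9: sp
C10: sp
4 carbons are sp2.

4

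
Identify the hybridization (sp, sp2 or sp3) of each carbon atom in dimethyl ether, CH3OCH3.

Each carbon atom carries 4 σ bonds, giving a steric number of 4, so it is sp3.

sp³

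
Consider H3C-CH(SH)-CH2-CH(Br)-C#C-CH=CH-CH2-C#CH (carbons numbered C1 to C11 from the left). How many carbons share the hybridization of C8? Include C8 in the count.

2

C8 is sp2 (one π bond).
C1: sp3
C2: sp3
C3: sp3
C4: sp3
C5: sp
C6: sp
C7: sp2 ✓
C8: sp2 ✓
C9: sp3
C10: sp
C11: sp
2 carbons are sp2.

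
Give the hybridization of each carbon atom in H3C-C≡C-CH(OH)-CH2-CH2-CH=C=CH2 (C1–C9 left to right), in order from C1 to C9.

C1 sp3, C2 sp, C3 sp, C4 sp3, C5 sp3, C6 sp3, C7 sp2, C8 sp, C9 sp2

C1: 4 σ bonds; 4 regions of electron density → sp3.
C2: 2 σ bonds, plus two π bonds; 2 regions of electron density → sp.
C3 is sp: 2 σ bonds, plus two π bonds, 2 electron-density regions.
C4: 4 σ bonds; 4 regions of electron density → sp3.
C5 (4 σ bonds) has steric number 4: sp3.
C6: 4 σ bonds — 4 electron domains, sp3.
C7 — 3 σ bonds, plus one π bond. Steric number 3, so sp2.
C8 has 2 σ bonds, plus two π bonds: steric number 2 → sp.
C9 (3 σ bonds, plus one π bond) has steric number 3: sp2.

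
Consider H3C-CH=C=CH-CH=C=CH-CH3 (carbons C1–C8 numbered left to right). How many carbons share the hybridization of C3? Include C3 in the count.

C3 is sp (two π bonds).
C1: sp3
C2: sp2
C3: sp ✓
C4: sp2
C5: sp2
C6: sp ✓
C7: sp2
C8: sp3
2 carbons are sp.

2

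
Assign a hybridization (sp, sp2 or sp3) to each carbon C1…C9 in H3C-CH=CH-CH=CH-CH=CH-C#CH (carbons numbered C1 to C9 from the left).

C1: 4 σ bonds; 4 regions of electron density → sp3.
C2 — 3 σ bonds, plus one π bond. Steric number 3, so sp2.
C3 carries 3 σ bonds, plus one π bond, giving a steric number of 3, so it is sp2.
C4: 3 σ bonds, plus one π bond; 3 regions of electron density → sp2.
C5: 3 σ bonds, plus one π bond; 3 regions of electron density → sp2.
C6 is sp2: 3 σ bonds, plus one π bond, 3 electron-density regions.
C7 carries 3 σ bonds, plus one π bond, giving a steric number of 3, so it is sp2.
C8 carries 2 σ bonds, plus two π bonds, giving a steric number of 2, so it is sp.
C9 carries 2 σ bonds, plus two π bonds, giving a steric number of 2, so it is sp.

C1 sp3, C2 sp2, C3 sp2, C4 sp2, C5 sp2, C6 sp2, C7 sp2, C8 sp, C9 sp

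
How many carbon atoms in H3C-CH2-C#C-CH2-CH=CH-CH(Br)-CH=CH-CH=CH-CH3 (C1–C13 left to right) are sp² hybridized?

6

C1: sp3
C2: sp3
C3: sp
C4: sp
C5: sp3
C6: sp2 ✓
C7: sp2 ✓
C8: sp3
C9: sp2 ✓
C10: sp2 ✓
C11: sp2 ✓
C12: sp2 ✓
C13: sp3
C6, C7, C9, C10, C11, C12 → 6 sp2 carbons.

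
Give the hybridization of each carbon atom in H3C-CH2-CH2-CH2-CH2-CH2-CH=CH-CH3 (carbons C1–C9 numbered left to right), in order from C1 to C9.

C1: 4 σ bonds — 4 electron domains, sp3.
C2 (4 σ bonds) has steric number 4: sp3.
C3 (4 σ bonds) has steric number 4: sp3.
C4 (4 σ bonds) has steric number 4: sp3.
C5 — 4 σ bonds. Steric number 4, so sp3.
C6 (4 σ bonds) has steric number 4: sp3.
C7 carries 3 σ bonds, plus one π bond, giving a steric number of 3, so it is sp2.
C8 carries 3 σ bonds, plus one π bond, giving a steric number of 3, so it is sp2.
C9 — 4 σ bonds. Steric number 4, so sp3.

C1 sp3, C2 sp3, C3 sp3, C4 sp3, C5 sp3, C6 sp3, C7 sp2, C8 sp2, C9 sp3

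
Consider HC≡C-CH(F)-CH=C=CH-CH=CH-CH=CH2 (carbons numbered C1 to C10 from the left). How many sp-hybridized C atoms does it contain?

3

C1: sp ✓
C2: sp ✓
C3: sp3
C4: sp2
C5: sp ✓
C6: sp2
C7: sp2
C8: sp2
C9: sp2
C10: sp2
C1, C2, C5 → 3 sp carbons.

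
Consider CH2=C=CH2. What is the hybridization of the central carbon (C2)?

sp

Two σ bonds and two π bonds (one to each neighbour) → sp.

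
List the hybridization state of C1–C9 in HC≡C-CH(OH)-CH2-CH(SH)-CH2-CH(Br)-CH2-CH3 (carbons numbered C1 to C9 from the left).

C1 sp, C2 sp, C3 sp3, C4 sp3, C5 sp3, C6 sp3, C7 sp3, C8 sp3, C9 sp3

C1 is sp: 2 σ bonds, plus two π bonds, 2 electron-density regions.
C2 carries 2 σ bonds, plus two π bonds, giving a steric number of 2, so it is sp.
C3 carries 4 σ bonds, giving a steric number of 4, so it is sp3.
C4 is sp3: 4 σ bonds, 4 electron-density regions.
C5 is sp3: 4 σ bonds, 4 electron-density regions.
C6 has 4 σ bonds: steric number 4 → sp3.
C7 — 4 σ bonds. Steric number 4, so sp3.
C8 is sp3: 4 σ bonds, 4 electron-density regions.
C9 has 4 σ bonds: steric number 4 → sp3.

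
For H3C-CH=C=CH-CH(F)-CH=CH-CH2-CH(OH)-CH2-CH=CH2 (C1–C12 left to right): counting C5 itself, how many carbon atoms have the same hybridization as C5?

5

C5 is sp3 (only σ bonds).
C1: sp3 ✓
C2: sp2
C3: sp
C4: sp2
C5: sp3 ✓
C6: sp2
C7: sp2
C8: sp3 ✓
C9: sp3 ✓
C10: sp3 ✓
C11: sp2
C12: sp2
5 carbons are sp3.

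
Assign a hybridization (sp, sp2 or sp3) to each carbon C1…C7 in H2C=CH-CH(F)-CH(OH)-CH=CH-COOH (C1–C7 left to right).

C1 carries 3 σ bonds, plus one π bond, giving a steric number of 3, so it is sp2.
C2 carries 3 σ bonds, plus one π bond, giving a steric number of 3, so it is sp2.
C3 — 4 σ bonds. Steric number 4, so sp3.
C4 — 4 σ bonds. Steric number 4, so sp3.
C5 is sp2: 3 σ bonds, plus one π bond, 3 electron-density regions.
C6 carries 3 σ bonds, plus one π bond, giving a steric number of 3, so it is sp2.
C7 has 3 σ bonds, plus one π bond: steric number 3 → sp2.

C1 sp2, C2 sp2, C3 sp3, C4 sp3, C5 sp2, C6 sp2, C7 sp2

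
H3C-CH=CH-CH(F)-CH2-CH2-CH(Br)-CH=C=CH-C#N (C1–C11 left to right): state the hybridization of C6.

C6 has 4 σ bonds: steric number 4 → sp3.

sp3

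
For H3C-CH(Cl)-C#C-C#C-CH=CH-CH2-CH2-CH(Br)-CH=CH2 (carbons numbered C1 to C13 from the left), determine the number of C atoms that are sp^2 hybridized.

4

C1: sp3
C2: sp3
C3: sp
C4: sp
C5: sp
C6: sp
C7: sp2 ✓
C8: sp2 ✓
C9: sp3
C10: sp3
C11: sp3
C12: sp2 ✓
C13: sp2 ✓
C7, C8, C12, C13 → 4 sp2 carbons.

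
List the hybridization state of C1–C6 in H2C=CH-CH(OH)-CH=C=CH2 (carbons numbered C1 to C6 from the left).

C1 sp2, C2 sp2, C3 sp3, C4 sp2, C5 sp, C6 sp2

C1 is sp2: 3 σ bonds, plus one π bond, 3 electron-density regions.
C2: 3 σ bonds, plus one π bond; 3 regions of electron density → sp2.
C3: 4 σ bonds; 4 regions of electron density → sp3.
C4 has 3 σ bonds, plus one π bond: steric number 3 → sp2.
C5 carries 2 σ bonds, plus two π bonds, giving a steric number of 2, so it is sp.
C6 is sp2: 3 σ bonds, plus one π bond, 3 electron-density regions.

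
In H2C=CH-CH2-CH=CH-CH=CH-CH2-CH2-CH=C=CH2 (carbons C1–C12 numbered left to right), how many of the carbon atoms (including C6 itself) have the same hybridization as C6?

8

C6 is sp2 (one π bond).
C1: sp2 ✓
C2: sp2 ✓
C3: sp3
C4: sp2 ✓
C5: sp2 ✓
C6: sp2 ✓
C7: sp2 ✓
C8: sp3
C9: sp3
C10: sp2 ✓
C11: sp
C12: sp2 ✓
8 carbons are sp2.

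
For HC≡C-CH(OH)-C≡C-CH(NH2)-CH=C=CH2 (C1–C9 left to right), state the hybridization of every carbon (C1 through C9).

C1: 2 σ bonds, plus two π bonds — 2 electron domains, sp.
C2: 2 σ bonds, plus two π bonds; 2 regions of electron density → sp.
C3 is sp3: 4 σ bonds, 4 electron-density regions.
C4 has 2 σ bonds, plus two π bonds: steric number 2 → sp.
C5 — 2 σ bonds, plus two π bonds. Steric number 2, so sp.
C6 is sp3: 4 σ bonds, 4 electron-density regions.
C7 — 3 σ bonds, plus one π bond. Steric number 3, so sp2.
C8 has 2 σ bonds, plus two π bonds: steric number 2 → sp.
C9: 3 σ bonds, plus one π bond; 3 regions of electron density → sp2.

C1 sp, C2 sp, C3 sp3, C4 sp, C5 sp, C6 sp3, C7 sp2, C8 sp, C9 sp2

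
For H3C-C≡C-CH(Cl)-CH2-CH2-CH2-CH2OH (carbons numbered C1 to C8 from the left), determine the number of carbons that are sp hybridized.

2

C1: sp3
C2: sp ✓
C3: sp ✓
C4: sp3
C5: sp3
C6: sp3
C7: sp3
C8: sp3
C2, C3 → 2 sp carbons.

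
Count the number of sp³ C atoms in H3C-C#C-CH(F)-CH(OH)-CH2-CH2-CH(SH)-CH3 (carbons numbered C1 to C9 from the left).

7

C1: sp3 ✓
C2: sp
C3: sp
C4: sp3 ✓
C5: sp3 ✓
C6: sp3 ✓
C7: sp3 ✓
C8: sp3 ✓
C9: sp3 ✓
C1, C4, C5, C6, C7, C8, C9 → 7 sp3 carbons.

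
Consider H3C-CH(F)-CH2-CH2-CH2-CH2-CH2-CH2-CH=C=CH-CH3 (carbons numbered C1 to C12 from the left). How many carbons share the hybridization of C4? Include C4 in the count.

9

C4 is sp3 (only σ bonds).
C1: sp3 ✓
C2: sp3 ✓
C3: sp3 ✓
C4: sp3 ✓
C5: sp3 ✓
C6: sp3 ✓
C7: sp3 ✓
C8: sp3 ✓
C9: sp2
C10: sp
C11: sp2
C12: sp3 ✓
9 carbons are sp3.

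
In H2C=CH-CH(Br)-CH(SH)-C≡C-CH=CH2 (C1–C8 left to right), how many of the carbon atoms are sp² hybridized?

4

C1: sp2 ✓
C2: sp2 ✓
C3: sp3
C4: sp3
C5: sp
C6: sp
C7: sp2 ✓
C8: sp2 ✓
C1, C2, C7, C8 → 4 sp2 carbons.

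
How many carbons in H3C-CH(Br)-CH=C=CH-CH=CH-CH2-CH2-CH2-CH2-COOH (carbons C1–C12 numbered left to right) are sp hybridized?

C1: sp3
C2: sp3
C3: sp2
C4: sp ✓
C5: sp2
C6: sp2
C7: sp2
C8: sp3
C9: sp3
C10: sp3
C11: sp3
C12: sp2
C4 → 1 sp carbon.

1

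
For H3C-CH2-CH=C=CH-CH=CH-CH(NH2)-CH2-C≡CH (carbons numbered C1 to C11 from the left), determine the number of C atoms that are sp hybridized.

3

C1: sp3
C2: sp3
C3: sp2
C4: sp ✓
C5: sp2
C6: sp2
C7: sp2
C8: sp3
C9: sp3
C10: sp ✓
C11: sp ✓
C4, C10, C11 → 3 sp carbons.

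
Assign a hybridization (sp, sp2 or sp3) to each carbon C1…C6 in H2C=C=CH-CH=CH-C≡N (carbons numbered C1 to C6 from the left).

C1: 3 σ bonds, plus one π bond — 3 electron domains, sp2.
C2: 2 σ bonds, plus two π bonds — 2 electron domains, sp.
C3 carries 3 σ bonds, plus one π bond, giving a steric number of 3, so it is sp2.
C4 has 3 σ bonds, plus one π bond: steric number 3 → sp2.
C5 carries 3 σ bonds, plus one π bond, giving a steric number of 3, so it is sp2.
C6: 2 σ bonds, plus two π bonds — 2 electron domains, sp.

C1 sp2, C2 sp, C3 sp2, C4 sp2, C5 sp2, C6 sp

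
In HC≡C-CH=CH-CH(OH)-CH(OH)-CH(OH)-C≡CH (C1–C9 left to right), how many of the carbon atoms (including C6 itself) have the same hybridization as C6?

C6 is sp3 (only σ bonds).
C1: sp
C2: sp
C3: sp2
C4: sp2
C5: sp3 ✓
C6: sp3 ✓
C7: sp3 ✓
C8: sp
C9: sp
3 carbons are sp3.

3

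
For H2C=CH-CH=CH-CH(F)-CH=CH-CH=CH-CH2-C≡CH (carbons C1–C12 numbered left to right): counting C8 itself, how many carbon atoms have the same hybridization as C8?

8

C8 is sp2 (one π bond).
C1: sp2 ✓
C2: sp2 ✓
C3: sp2 ✓
C4: sp2 ✓
C5: sp3
C6: sp2 ✓
C7: sp2 ✓
C8: sp2 ✓
C9: sp2 ✓
C10: sp3
C11: sp
C12: sp
8 carbons are sp2.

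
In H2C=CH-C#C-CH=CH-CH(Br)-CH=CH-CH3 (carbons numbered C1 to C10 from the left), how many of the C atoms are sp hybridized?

C1: sp2
C2: sp2
C3: sp ✓
C4: sp ✓
C5: sp2
C6: sp2
C7: sp3
C8: sp2
C9: sp2
C10: sp3
C3, C4 → 2 sp carbons.

2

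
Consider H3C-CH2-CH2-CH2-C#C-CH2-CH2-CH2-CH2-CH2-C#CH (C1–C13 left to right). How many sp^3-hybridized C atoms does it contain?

9

C1: sp3 ✓
C2: sp3 ✓
C3: sp3 ✓
C4: sp3 ✓
C5: sp
C6: sp
C7: sp3 ✓
C8: sp3 ✓
C9: sp3 ✓
C10: sp3 ✓
C11: sp3 ✓
C12: sp
C13: sp
C1, C2, C3, C4, C7, C8, C9, C10, C11 → 9 sp3 carbons.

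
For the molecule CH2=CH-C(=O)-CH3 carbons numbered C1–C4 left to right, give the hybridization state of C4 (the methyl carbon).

sp³

C4 (the methyl carbon): 4 σ bonds — 4 electron domains, sp3.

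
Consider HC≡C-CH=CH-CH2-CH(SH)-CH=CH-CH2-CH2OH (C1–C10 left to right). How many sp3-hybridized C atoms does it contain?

C1: sp
C2: sp
C3: sp2
C4: sp2
C5: sp3 ✓
C6: sp3 ✓
C7: sp2
C8: sp2
C9: sp3 ✓
C10: sp3 ✓
C5, C6, C9, C10 → 4 sp3 carbons.

4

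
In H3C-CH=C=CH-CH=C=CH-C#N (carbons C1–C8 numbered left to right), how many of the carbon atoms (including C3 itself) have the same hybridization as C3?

3

C3 is sp (two π bonds).
C1: sp3
C2: sp2
C3: sp ✓
C4: sp2
C5: sp2
C6: sp ✓
C7: sp2
C8: sp ✓
3 carbons are sp.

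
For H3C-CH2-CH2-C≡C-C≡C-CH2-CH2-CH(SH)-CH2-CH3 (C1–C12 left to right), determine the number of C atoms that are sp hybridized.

C1: sp3
C2: sp3
C3: sp3
C4: sp ✓
C5: sp ✓
C6: sp ✓
C7: sp ✓
C8: sp3
C9: sp3
C10: sp3
C11: sp3
C12: sp3
C4, C5, C6, C7 → 4 sp carbons.

4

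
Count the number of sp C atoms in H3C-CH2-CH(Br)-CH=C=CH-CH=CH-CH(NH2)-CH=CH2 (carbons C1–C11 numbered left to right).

1

C1: sp3
C2: sp3
C3: sp3
C4: sp2
C5: sp ✓
C6: sp2
C7: sp2
C8: sp2
C9: sp3
C10: sp2
C11: sp2
C5 → 1 sp carbon.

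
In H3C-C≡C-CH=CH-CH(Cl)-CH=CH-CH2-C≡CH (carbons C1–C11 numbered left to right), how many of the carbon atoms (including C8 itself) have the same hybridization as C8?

C8 is sp2 (one π bond).
C1: sp3
C2: sp
C3: sp
C4: sp2 ✓
C5: sp2 ✓
C6: sp3
C7: sp2 ✓
C8: sp2 ✓
C9: sp3
C10: sp
C11: sp
4 carbons are sp2.

4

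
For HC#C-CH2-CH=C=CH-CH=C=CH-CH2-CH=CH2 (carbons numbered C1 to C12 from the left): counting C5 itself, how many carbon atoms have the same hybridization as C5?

C5 is sp (two π bonds).
C1: sp ✓
C2: sp ✓
C3: sp3
C4: sp2
C5: sp ✓
C6: sp2
C7: sp2
C8: sp ✓
C9: sp2
C10: sp3
C11: sp2
C12: sp2
4 carbons are sp.

4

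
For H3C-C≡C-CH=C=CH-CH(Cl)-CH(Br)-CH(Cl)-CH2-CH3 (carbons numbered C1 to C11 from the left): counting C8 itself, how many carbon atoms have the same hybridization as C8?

C8 is sp3 (only σ bonds).
C1: sp3 ✓
C2: sp
C3: sp
C4: sp2
C5: sp
C6: sp2
C7: sp3 ✓
C8: sp3 ✓
C9: sp3 ✓
C10: sp3 ✓
C11: sp3 ✓
6 carbons are sp3.

6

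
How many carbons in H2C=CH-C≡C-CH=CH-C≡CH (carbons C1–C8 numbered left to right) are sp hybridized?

C1: sp2
C2: sp2
C3: sp ✓
C4: sp ✓
C5: sp2
C6: sp2
C7: sp ✓
C8: sp ✓
C3, C4, C7, C8 → 4 sp carbons.

4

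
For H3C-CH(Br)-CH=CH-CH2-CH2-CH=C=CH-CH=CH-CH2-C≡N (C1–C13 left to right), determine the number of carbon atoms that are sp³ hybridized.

5

C1: sp3 ✓
C2: sp3 ✓
C3: sp2
C4: sp2
C5: sp3 ✓
C6: sp3 ✓
C7: sp2
C8: sp
C9: sp2
C10: sp2
C11: sp2
C12: sp3 ✓
C13: sp
C1, C2, C5, C6, C12 → 5 sp3 carbons.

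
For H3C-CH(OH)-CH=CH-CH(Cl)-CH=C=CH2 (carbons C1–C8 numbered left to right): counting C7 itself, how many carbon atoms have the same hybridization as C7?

C7 is sp (two π bonds).
C1: sp3
C2: sp3
C3: sp2
C4: sp2
C5: sp3
C6: sp2
C7: sp ✓
C8: sp2
1 carbon is sp.

1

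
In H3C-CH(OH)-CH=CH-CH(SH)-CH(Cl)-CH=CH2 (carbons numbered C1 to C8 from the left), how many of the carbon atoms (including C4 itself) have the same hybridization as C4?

C4 is sp2 (one π bond).
C1: sp3
C2: sp3
C3: sp2 ✓
C4: sp2 ✓
C5: sp3
C6: sp3
C7: sp2 ✓
C8: sp2 ✓
4 carbons are sp2.

4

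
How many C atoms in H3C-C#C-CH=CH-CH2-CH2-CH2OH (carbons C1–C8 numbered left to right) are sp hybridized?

2

C1: sp3
C2: sp ✓
C3: sp ✓
C4: sp2
C5: sp2
C6: sp3
C7: sp3
C8: sp3
C2, C3 → 2 sp carbons.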